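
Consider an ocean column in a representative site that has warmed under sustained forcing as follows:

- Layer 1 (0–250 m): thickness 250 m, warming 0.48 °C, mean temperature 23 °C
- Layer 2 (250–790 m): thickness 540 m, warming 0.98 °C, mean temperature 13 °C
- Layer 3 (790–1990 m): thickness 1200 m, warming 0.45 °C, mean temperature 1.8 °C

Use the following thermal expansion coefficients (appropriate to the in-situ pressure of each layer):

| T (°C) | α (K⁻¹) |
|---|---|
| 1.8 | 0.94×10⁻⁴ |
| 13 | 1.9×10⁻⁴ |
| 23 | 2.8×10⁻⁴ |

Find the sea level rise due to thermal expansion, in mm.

Layer 1 at 23 °C → α = 2.8×10⁻⁴ K⁻¹
Layer 2 at 13 °C → α = 1.9×10⁻⁴ K⁻¹
Layer 3 at 1.8 °C → α = 0.94×10⁻⁴ K⁻¹
0–250 m: 0.48 × 250 × 2.8×10⁻⁴ = 0.03360 m
250–790 m: 1.9×10⁻⁴ × 540 × 0.98 = 0.100548 m
Layer 3: 0.94×10⁻⁴ × 0.45 × 1200 = 0.05076 m
Δh = 0.03360 + 0.100548 + 0.05076 = 0.184908 m

Δh = 185 mm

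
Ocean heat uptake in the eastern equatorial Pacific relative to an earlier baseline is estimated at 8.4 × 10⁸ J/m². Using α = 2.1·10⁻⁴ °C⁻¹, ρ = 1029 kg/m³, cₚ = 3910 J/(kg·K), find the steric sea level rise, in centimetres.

Δh = αQ/(ρcₚ) = 2.1×10⁻⁴ × 8.4×10⁸ / (1029 × 3910) ≈ 0.043844 m

Δh = 4.4 cm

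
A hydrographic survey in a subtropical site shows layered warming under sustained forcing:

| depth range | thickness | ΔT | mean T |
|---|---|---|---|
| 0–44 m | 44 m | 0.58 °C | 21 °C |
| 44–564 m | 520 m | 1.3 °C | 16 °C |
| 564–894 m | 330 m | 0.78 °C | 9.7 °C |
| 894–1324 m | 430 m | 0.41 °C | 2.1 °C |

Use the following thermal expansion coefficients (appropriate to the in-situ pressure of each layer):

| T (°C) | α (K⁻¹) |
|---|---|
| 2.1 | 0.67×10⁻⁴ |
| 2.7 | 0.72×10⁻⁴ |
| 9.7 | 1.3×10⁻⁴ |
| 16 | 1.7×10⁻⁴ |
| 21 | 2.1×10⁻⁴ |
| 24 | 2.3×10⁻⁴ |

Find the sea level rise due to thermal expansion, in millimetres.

Δh = 166 mm

Layer 1 at 21 °C → α = 2.1×10⁻⁴ K⁻¹
Layer 2 at 16 °C → α = 1.7×10⁻⁴ K⁻¹
Layer 3 at 9.7 °C → α = 1.3×10⁻⁴ K⁻¹
Layer 4 at 2.1 °C → α = 0.67×10⁻⁴ K⁻¹
0–44 m: 0.58 × 2.1×10⁻⁴ × 44 = 0.0053592 m
Layer 2: 520 × 1.3 × 1.7×10⁻⁴ = 0.11492 m
Layer 3: 1.3×10⁻⁴ × 0.78 × 330 = 0.033462 m
430 × 0.67×10⁻⁴ × 0.41 = 0.0118121 m
Δh = 0.0053592 + 0.11492 + 0.033462 + 0.0118121 = 0.1655533 m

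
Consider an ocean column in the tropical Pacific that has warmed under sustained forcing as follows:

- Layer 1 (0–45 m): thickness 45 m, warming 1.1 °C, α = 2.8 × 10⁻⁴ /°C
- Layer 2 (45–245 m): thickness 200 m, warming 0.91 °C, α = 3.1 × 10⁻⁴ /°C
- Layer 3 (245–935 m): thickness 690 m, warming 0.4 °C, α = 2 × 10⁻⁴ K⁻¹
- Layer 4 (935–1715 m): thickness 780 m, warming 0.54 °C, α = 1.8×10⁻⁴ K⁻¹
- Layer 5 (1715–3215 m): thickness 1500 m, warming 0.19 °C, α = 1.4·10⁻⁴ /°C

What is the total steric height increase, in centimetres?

Δh = 24 cm

1.1 × 45 × 2.8×10⁻⁴ = 0.01386 m
45–245 m: 3.1×10⁻⁴ × 200 × 0.91 = 0.05642 m
Layer 3: 690 × 2×10⁻⁴ × 0.4 = 0.05520 m
935–1715 m: 780 × 0.54 × 1.8×10⁻⁴ = 0.075816 m
Layer 5: 1500 × 1.4×10⁻⁴ × 0.19 = 0.03990 m
Δh = 0.01386 + 0.05642 + 0.05520 + 0.075816 + 0.03990 = 0.241196 m ≈ 24 cm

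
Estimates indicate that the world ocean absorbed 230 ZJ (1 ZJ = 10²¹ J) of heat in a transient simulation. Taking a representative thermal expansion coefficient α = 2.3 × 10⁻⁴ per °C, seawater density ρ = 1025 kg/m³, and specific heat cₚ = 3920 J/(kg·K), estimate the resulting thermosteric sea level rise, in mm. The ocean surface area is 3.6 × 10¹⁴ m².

about 37 mm

Per unit area: Q = 230×10²¹ / (3.6×10¹⁴) ≈ 6.389×10⁸ J/m²
Δh = αQ/(ρcₚ) = 2.3×10⁻⁴ × 6.389×10⁸ / (1025 × 3920) ≈ 0.036572 m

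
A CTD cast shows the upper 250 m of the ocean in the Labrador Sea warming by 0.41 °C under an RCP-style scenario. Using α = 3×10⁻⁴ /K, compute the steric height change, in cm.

Δh = αΔT·H = 3×10⁻⁴ × 0.41 × 250 = 0.03075 m

3.08 cm of thermosteric rise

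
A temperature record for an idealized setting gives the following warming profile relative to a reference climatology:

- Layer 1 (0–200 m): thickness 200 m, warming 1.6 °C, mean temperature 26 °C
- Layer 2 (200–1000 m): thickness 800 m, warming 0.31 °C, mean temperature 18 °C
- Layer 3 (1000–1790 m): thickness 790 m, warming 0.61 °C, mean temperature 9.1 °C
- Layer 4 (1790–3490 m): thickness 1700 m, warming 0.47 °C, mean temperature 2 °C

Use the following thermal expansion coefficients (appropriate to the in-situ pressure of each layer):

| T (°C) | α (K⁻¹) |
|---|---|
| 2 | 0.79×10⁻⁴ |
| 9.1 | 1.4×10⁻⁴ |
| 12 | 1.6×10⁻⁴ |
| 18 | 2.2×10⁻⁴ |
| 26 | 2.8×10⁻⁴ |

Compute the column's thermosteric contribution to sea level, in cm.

Layer 1 at 26 °C → α = 2.8×10⁻⁴ K⁻¹
Layer 2 at 18 °C → α = 2.2×10⁻⁴ K⁻¹
Layer 3 at 9.1 °C → α = 1.4×10⁻⁴ K⁻¹
Layer 4 at 2 °C → α = 0.79×10⁻⁴ K⁻¹
0–200 m: 200 × 1.6 × 2.8×10⁻⁴ = 0.08960 m
Layer 2: 2.2×10⁻⁴ × 0.31 × 800 = 0.05456 m
Layer 3: 0.61 × 790 × 1.4×10⁻⁴ = 0.067466 m
0.79×10⁻⁴ × 1700 × 0.47 = 0.063121 m
Δh = 0.08960 + 0.05456 + 0.067466 + 0.063121 = 0.274747 m ≈ 27 cm

27 cm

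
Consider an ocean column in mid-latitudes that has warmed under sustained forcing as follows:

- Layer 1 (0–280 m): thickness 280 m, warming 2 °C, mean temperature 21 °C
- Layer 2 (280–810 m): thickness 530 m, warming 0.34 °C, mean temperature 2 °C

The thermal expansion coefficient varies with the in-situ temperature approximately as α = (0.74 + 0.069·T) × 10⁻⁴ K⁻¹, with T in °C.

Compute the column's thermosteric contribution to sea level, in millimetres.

Layer 1: α = (0.74 + 0.069×21)×10⁻⁴ = 2.189×10⁻⁴ K⁻¹
Layer 2: α = (0.74 + 0.069×2)×10⁻⁴ = 0.878×10⁻⁴ K⁻¹
Layer 1: 2 × 280 × 2.189×10⁻⁴ = 0.122584 m
0.34 × 0.878×10⁻⁴ × 530 = 0.01582156 m
Δh = 0.122584 + 0.01582156 = 0.13840556 m ≈ 138 mm

Δh ≈ 138 mm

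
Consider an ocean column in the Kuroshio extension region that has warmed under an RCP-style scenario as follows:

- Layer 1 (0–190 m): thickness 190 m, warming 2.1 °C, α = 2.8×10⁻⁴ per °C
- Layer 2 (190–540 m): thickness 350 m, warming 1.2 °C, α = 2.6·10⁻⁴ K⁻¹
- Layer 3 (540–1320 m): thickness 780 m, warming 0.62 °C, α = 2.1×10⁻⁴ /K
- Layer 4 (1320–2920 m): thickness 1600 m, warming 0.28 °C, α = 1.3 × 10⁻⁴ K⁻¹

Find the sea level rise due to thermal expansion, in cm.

Layer 1: 2.1 × 2.8×10⁻⁴ × 190 = 0.11172 m
350 × 1.2 × 2.6×10⁻⁴ = 0.10920 m
540–1320 m: 780 × 0.62 × 2.1×10⁻⁴ = 0.101556 m
1320–2920 m: 0.28 × 1600 × 1.3×10⁻⁴ = 0.05824 m
Δh = 0.11172 + 0.10920 + 0.101556 + 0.05824 = 0.380716 m ≈ 38 cm

Δh ≈ 38 cm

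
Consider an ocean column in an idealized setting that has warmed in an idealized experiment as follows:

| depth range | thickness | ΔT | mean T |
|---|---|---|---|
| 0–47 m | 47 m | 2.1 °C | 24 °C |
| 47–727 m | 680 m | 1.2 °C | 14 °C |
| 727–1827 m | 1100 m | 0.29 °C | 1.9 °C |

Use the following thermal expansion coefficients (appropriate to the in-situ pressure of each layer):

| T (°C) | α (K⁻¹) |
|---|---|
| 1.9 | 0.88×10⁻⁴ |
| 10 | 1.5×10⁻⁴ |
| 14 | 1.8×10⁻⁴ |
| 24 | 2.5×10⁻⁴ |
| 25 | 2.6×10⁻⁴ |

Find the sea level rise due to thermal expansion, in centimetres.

Layer 1 at 24 °C → α = 2.5×10⁻⁴ K⁻¹
Layer 2 at 14 °C → α = 1.8×10⁻⁴ K⁻¹
Layer 3 at 1.9 °C → α = 0.88×10⁻⁴ K⁻¹
2.5×10⁻⁴ × 47 × 2.1 = 0.024675 m
Layer 2: 680 × 1.8×10⁻⁴ × 1.2 = 0.14688 m
0.88×10⁻⁴ × 1100 × 0.29 = 0.028072 m
Δh = 0.024675 + 0.14688 + 0.028072 = 0.199627 m

Δh = 20.0 cm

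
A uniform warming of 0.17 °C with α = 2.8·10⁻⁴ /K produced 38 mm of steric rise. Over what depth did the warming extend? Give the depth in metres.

H = Δh/(αΔT) = 0.038 / (2.8×10⁻⁴ × 0.17) ≈ 798.3 m

H ≈ 800 m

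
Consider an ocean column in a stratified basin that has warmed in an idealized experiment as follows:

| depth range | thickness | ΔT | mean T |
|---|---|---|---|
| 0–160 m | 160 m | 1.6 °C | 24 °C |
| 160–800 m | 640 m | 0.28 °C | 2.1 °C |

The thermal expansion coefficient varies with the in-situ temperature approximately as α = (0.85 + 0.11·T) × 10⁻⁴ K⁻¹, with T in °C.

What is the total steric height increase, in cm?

Δh = 11 cm

Layer 1: α = (0.85 + 0.11×24)×10⁻⁴ = 3.49×10⁻⁴ K⁻¹
Layer 2: α = (0.85 + 0.11×2.1)×10⁻⁴ = 1.081×10⁻⁴ K⁻¹
Layer 1: 3.49×10⁻⁴ × 1.6 × 160 = 0.089344 m
160–800 m: 640 × 1.081×10⁻⁴ × 0.28 = 0.01937152 m
Δh = 0.089344 + 0.01937152 = 0.10871552 m ≈ 11 cm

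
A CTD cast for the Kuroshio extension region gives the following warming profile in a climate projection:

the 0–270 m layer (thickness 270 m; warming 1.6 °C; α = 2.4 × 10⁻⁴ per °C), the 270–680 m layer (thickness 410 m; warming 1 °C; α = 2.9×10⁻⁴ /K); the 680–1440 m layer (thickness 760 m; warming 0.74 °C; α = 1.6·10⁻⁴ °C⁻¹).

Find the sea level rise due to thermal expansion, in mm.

1.6 × 2.4×10⁻⁴ × 270 = 0.10368 m
Layer 2: 1 × 2.9×10⁻⁴ × 410 = 0.11890 m
Layer 3: 760 × 1.6×10⁻⁴ × 0.74 = 0.089984 m
Δh = 0.10368 + 0.11890 + 0.089984 = 0.312564 m

313 mm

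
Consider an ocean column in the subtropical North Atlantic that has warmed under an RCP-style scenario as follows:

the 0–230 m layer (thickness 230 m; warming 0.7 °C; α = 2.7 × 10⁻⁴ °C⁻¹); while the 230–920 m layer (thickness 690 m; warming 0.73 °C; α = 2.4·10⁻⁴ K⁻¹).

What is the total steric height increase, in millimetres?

Layer 1: 230 × 0.7 × 2.7×10⁻⁴ = 0.04347 m
2.4×10⁻⁴ × 0.73 × 690 = 0.120888 m
Δh = 0.04347 + 0.120888 = 0.164358 m

164 mm of thermosteric rise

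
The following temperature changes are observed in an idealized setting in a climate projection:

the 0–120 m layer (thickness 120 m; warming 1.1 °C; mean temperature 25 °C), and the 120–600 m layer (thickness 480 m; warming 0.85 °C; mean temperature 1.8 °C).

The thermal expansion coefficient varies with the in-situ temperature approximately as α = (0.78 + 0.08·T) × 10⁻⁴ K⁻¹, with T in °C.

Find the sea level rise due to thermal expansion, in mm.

74.4 mm

Layer 1: α = (0.78 + 0.08×25)×10⁻⁴ = 2.78×10⁻⁴ K⁻¹
Layer 2: α = (0.78 + 0.08×1.8)×10⁻⁴ = 0.924×10⁻⁴ K⁻¹
2.78×10⁻⁴ × 120 × 1.1 = 0.036696 m
Layer 2: 480 × 0.924×10⁻⁴ × 0.85 = 0.0376992 m
Δh = 0.036696 + 0.0376992 = 0.0743952 m ≈ 74.4 mm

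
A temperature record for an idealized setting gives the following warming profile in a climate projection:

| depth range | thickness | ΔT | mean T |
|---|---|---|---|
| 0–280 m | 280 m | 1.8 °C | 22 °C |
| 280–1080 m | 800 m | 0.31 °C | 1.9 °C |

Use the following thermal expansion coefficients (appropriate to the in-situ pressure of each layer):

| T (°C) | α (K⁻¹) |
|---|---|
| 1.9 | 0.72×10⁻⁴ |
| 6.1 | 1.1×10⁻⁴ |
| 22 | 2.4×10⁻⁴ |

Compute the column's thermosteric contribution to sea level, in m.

Layer 1 at 22 °C → α = 2.4×10⁻⁴ K⁻¹
Layer 2 at 1.9 °C → α = 0.72×10⁻⁴ K⁻¹
Layer 1: 1.8 × 280 × 2.4×10⁻⁴ = 0.12096 m
280–1080 m: 0.72×10⁻⁴ × 800 × 0.31 = 0.017856 m
Δh = 0.12096 + 0.017856 = 0.138816 m ≈ 0.139 m

Δh ≈ 0.139 m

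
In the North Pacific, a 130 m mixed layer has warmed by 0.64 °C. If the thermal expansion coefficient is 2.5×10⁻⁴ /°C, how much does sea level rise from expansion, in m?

0.021 m

Δh = αΔT·H = 2.5×10⁻⁴ × 0.64 × 130 = 0.02080 m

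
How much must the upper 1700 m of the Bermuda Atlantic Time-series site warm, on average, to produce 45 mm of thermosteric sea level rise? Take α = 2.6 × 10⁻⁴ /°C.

0.102 K

ΔT = Δh/(αH) = 0.045 / (2.6×10⁻⁴ × 1700) ≈ 0.1018 K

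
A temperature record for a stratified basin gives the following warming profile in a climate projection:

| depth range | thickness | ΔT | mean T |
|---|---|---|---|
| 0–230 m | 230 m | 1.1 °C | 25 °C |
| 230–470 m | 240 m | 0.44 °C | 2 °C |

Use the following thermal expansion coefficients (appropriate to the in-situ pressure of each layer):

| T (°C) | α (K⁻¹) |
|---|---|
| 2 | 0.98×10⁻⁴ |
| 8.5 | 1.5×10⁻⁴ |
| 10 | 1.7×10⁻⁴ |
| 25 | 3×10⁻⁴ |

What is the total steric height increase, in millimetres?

about 86.2 mm

Layer 1 at 25 °C → α = 3×10⁻⁴ K⁻¹
Layer 2 at 2 °C → α = 0.98×10⁻⁴ K⁻¹
0–230 m: 230 × 1.1 × 3×10⁻⁴ = 0.07590 m
230–470 m: 240 × 0.98×10⁻⁴ × 0.44 = 0.0103488 m
Δh = 0.07590 + 0.0103488 = 0.0862488 m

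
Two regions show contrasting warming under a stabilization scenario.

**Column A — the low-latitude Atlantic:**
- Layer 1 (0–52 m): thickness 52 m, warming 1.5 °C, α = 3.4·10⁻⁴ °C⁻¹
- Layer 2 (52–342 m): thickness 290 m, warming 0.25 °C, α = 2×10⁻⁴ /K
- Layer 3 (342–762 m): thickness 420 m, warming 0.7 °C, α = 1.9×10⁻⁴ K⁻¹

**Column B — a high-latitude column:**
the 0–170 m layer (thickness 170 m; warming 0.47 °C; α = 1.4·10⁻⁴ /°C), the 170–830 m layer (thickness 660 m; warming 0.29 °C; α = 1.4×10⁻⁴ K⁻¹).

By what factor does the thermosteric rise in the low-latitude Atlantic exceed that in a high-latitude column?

A 52 × 3.4×10⁻⁴ × 1.5 = 0.02652 m
A Layer 2: 0.25 × 2×10⁻⁴ × 290 = 0.01450 m
A 342–762 m: 0.7 × 420 × 1.9×10⁻⁴ = 0.05586 m
A total: 0.09688 m
B 0–170 m: 1.4×10⁻⁴ × 170 × 0.47 = 0.011186 m
B 170–830 m: 660 × 1.4×10⁻⁴ × 0.29 = 0.026796 m
B total: 0.037982 m
Ratio: 0.09688 / 0.037982 ≈ 2.551

a factor of 2.55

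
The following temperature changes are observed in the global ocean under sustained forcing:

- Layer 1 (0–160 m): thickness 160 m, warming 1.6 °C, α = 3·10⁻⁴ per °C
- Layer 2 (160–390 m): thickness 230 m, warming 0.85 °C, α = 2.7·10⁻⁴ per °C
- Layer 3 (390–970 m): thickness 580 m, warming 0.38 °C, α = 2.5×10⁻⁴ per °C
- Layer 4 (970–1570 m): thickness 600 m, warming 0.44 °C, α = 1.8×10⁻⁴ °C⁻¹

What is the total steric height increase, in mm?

1.6 × 3×10⁻⁴ × 160 = 0.07680 m
230 × 2.7×10⁻⁴ × 0.85 = 0.052785 m
580 × 2.5×10⁻⁴ × 0.38 = 0.05510 m
Layer 4: 1.8×10⁻⁴ × 600 × 0.44 = 0.04752 m
Δh = 0.07680 + 0.052785 + 0.05510 + 0.04752 = 0.232205 m

232 mm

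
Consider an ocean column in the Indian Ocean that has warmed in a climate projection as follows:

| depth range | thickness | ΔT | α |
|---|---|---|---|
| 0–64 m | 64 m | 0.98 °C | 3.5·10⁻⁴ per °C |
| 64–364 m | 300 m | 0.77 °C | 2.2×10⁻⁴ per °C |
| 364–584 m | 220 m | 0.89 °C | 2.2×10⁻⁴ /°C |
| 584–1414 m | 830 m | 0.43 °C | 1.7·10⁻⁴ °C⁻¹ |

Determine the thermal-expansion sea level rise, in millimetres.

Layer 1: 64 × 0.98 × 3.5×10⁻⁴ = 0.021952 m
Layer 2: 300 × 0.77 × 2.2×10⁻⁴ = 0.05082 m
Layer 3: 0.89 × 2.2×10⁻⁴ × 220 = 0.043076 m
830 × 0.43 × 1.7×10⁻⁴ = 0.060673 m
Δh = 0.021952 + 0.05082 + 0.043076 + 0.060673 = 0.176521 m ≈ 177 mm

Δh = 177 mm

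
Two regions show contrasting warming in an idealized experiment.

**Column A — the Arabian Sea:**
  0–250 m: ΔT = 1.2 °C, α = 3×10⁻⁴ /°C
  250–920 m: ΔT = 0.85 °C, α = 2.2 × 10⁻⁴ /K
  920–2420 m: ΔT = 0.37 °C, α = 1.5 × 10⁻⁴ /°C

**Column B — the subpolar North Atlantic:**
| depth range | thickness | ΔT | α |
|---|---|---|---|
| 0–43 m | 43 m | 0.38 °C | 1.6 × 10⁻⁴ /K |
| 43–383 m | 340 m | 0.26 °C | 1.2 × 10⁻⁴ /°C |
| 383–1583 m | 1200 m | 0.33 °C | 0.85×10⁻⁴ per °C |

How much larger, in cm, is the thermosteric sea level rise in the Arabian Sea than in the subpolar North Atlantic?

25 cm

A 0–250 m: 1.2 × 250 × 3×10⁻⁴ = 0.09000 m
A Layer 2: 0.85 × 2.2×10⁻⁴ × 670 = 0.12529 m
A 1.5×10⁻⁴ × 1500 × 0.37 = 0.08325 m
A total: 0.29854 m
B 0–43 m: 1.6×10⁻⁴ × 43 × 0.38 = 0.0026144 m
B Layer 2: 0.26 × 1.2×10⁻⁴ × 340 = 0.010608 m
B 0.33 × 0.85×10⁻⁴ × 1200 = 0.03366 m
B total: 0.0468824 m
Difference: 0.29854 − 0.0468824 = 0.2516576 m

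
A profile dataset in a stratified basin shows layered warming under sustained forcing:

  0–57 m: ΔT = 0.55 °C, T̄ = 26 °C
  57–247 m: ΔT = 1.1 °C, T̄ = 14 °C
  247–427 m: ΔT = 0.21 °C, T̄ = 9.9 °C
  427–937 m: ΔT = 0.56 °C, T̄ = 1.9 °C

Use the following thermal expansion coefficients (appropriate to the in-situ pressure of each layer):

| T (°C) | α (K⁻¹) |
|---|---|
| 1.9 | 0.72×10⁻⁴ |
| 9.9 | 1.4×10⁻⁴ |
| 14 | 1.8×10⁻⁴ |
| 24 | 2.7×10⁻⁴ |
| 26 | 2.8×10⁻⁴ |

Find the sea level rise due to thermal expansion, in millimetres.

72.3 mm of thermosteric rise

Layer 1 at 26 °C → α = 2.8×10⁻⁴ K⁻¹
Layer 2 at 14 °C → α = 1.8×10⁻⁴ K⁻¹
Layer 3 at 9.9 °C → α = 1.4×10⁻⁴ K⁻¹
Layer 4 at 1.9 °C → α = 0.72×10⁻⁴ K⁻¹
Layer 1: 2.8×10⁻⁴ × 0.55 × 57 = 0.008778 m
190 × 1.1 × 1.8×10⁻⁴ = 0.03762 m
Layer 3: 0.21 × 180 × 1.4×10⁻⁴ = 0.005292 m
427–937 m: 0.56 × 0.72×10⁻⁴ × 510 = 0.0205632 m
Δh = 0.008778 + 0.03762 + 0.005292 + 0.0205632 = 0.0722532 m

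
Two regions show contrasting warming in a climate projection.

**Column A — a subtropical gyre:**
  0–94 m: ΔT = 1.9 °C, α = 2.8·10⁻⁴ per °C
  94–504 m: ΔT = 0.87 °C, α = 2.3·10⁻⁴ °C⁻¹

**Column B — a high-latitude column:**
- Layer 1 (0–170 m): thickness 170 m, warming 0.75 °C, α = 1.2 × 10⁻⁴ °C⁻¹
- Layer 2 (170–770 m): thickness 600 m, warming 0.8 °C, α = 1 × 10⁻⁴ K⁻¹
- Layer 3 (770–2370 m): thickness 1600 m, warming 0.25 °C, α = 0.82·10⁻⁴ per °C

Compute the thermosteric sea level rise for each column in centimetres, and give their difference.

A 0–94 m: 2.8×10⁻⁴ × 1.9 × 94 = 0.050008 m
A Layer 2: 410 × 0.87 × 2.3×10⁻⁴ = 0.082041 m
A total: 0.132049 m
B 0–170 m: 1.2×10⁻⁴ × 170 × 0.75 = 0.01530 m
B Layer 2: 0.8 × 1×10⁻⁴ × 600 = 0.04800 m
B Layer 3: 1600 × 0.25 × 0.82×10⁻⁴ = 0.03280 m
B total: 0.09610 m
Difference: 0.132049 − 0.09610 = 0.035949 m

A: 13.2 cm; B: 9.61 cm; difference 3.59 cm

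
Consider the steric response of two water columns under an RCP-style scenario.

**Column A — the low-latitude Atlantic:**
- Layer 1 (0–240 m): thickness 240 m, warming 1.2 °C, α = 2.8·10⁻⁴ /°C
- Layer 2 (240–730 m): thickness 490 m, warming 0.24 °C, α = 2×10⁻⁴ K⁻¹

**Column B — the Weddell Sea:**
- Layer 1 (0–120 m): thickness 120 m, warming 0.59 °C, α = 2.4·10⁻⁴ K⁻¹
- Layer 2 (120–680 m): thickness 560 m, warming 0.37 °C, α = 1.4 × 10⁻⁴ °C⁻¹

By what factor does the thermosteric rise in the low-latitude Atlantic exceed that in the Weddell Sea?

2.26

A 0–240 m: 1.2 × 2.8×10⁻⁴ × 240 = 0.08064 m
A 240–730 m: 0.24 × 490 × 2×10⁻⁴ = 0.02352 m
A total: 0.10416 m
B 0–120 m: 2.4×10⁻⁴ × 120 × 0.59 = 0.016992 m
B Layer 2: 1.4×10⁻⁴ × 560 × 0.37 = 0.029008 m
B total: 0.04600 m
Ratio: 0.10416 / 0.04600 ≈ 2.264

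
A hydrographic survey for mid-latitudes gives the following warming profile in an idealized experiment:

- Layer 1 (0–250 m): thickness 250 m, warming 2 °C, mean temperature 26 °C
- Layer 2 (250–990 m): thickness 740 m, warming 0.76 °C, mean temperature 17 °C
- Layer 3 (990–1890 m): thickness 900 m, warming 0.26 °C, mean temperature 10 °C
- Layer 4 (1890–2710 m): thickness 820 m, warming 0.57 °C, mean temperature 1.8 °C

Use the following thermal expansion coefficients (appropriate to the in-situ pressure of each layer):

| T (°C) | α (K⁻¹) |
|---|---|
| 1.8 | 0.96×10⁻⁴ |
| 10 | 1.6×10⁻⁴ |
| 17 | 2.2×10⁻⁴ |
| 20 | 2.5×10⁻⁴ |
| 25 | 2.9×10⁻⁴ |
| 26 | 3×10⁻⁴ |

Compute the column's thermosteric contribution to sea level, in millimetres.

Layer 1 at 26 °C → α = 3×10⁻⁴ K⁻¹
Layer 2 at 17 °C → α = 2.2×10⁻⁴ K⁻¹
Layer 3 at 10 °C → α = 1.6×10⁻⁴ K⁻¹
Layer 4 at 1.8 °C → α = 0.96×10⁻⁴ K⁻¹
Layer 1: 250 × 2 × 3×10⁻⁴ = 0.15000 m
250–990 m: 0.76 × 2.2×10⁻⁴ × 740 = 0.123728 m
900 × 1.6×10⁻⁴ × 0.26 = 0.03744 m
Layer 4: 0.57 × 820 × 0.96×10⁻⁴ = 0.0448704 m
Δh = 0.15000 + 0.123728 + 0.03744 + 0.0448704 = 0.3560384 m

356 mm of thermosteric rise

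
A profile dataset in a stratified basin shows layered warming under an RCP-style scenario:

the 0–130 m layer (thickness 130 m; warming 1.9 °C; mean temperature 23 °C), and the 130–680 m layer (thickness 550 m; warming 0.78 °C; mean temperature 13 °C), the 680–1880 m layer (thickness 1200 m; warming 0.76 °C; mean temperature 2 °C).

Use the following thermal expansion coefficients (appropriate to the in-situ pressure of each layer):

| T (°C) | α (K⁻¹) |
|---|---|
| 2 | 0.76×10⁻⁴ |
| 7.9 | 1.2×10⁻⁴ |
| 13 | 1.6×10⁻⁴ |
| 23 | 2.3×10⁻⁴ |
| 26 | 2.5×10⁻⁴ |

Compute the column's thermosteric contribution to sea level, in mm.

195 mm of thermosteric rise

Layer 1 at 23 °C → α = 2.3×10⁻⁴ K⁻¹
Layer 2 at 13 °C → α = 1.6×10⁻⁴ K⁻¹
Layer 3 at 2 °C → α = 0.76×10⁻⁴ K⁻¹
2.3×10⁻⁴ × 1.9 × 130 = 0.05681 m
Layer 2: 1.6×10⁻⁴ × 550 × 0.78 = 0.06864 m
Layer 3: 1200 × 0.76×10⁻⁴ × 0.76 = 0.069312 m
Δh = 0.05681 + 0.06864 + 0.069312 = 0.194762 m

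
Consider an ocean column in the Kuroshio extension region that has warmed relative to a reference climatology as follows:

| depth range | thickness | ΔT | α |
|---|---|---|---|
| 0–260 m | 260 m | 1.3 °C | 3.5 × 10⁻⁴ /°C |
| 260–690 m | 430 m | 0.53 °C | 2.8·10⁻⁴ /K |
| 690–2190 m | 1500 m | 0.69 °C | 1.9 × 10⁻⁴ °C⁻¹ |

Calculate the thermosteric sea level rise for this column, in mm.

379 mm of thermosteric rise

3.5×10⁻⁴ × 260 × 1.3 = 0.11830 m
2.8×10⁻⁴ × 430 × 0.53 = 0.063812 m
1.9×10⁻⁴ × 1500 × 0.69 = 0.19665 m
Δh = 0.11830 + 0.063812 + 0.19665 = 0.378762 m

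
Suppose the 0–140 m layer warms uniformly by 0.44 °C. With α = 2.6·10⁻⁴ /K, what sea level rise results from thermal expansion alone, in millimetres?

Δh = αΔT·H = 2.6×10⁻⁴ × 0.44 × 140 = 0.016016 m

Δh = 16 mm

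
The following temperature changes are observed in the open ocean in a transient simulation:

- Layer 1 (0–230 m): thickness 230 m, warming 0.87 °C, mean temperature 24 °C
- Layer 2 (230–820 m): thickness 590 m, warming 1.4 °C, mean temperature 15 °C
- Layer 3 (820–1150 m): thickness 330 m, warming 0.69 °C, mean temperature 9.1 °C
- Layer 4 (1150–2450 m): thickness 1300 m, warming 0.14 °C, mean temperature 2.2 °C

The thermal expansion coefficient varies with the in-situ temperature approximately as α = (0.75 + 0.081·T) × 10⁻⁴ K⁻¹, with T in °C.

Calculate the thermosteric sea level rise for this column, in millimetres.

about 267 mm

Layer 1: α = (0.75 + 0.081×24)×10⁻⁴ = 2.694×10⁻⁴ K⁻¹
Layer 2: α = (0.75 + 0.081×15)×10⁻⁴ = 1.965×10⁻⁴ K⁻¹
Layer 3: α = (0.75 + 0.081×9.1)×10⁻⁴ = 1.4871×10⁻⁴ K⁻¹
Layer 4: α = (0.75 + 0.081×2.2)×10⁻⁴ = 0.9282×10⁻⁴ K⁻¹
230 × 0.87 × 2.694×10⁻⁴ = 0.05390694 m
230–820 m: 1.965×10⁻⁴ × 1.4 × 590 = 0.162309 m
330 × 0.69 × 1.4871×10⁻⁴ = 0.033861267 m
0.14 × 0.9282×10⁻⁴ × 1300 = 0.01689324 m
Δh = 0.05390694 + 0.162309 + 0.033861267 + 0.01689324 = 0.266970447 m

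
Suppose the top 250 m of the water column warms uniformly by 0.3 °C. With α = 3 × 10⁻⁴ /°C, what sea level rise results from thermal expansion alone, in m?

Δh = 0.0225 m

Δh = αΔT·H = 3×10⁻⁴ × 0.3 × 250 = 0.02250 m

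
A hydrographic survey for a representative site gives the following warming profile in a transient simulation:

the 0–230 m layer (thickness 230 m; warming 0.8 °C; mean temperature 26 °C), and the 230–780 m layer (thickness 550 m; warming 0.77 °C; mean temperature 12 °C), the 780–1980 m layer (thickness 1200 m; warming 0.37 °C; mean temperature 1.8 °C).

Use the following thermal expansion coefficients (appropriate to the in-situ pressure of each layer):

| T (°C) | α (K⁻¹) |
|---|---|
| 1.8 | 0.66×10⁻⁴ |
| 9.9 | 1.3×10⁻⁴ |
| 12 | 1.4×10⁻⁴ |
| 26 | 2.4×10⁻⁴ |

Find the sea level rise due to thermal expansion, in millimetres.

Layer 1 at 26 °C → α = 2.4×10⁻⁴ K⁻¹
Layer 2 at 12 °C → α = 1.4×10⁻⁴ K⁻¹
Layer 3 at 1.8 °C → α = 0.66×10⁻⁴ K⁻¹
0–230 m: 230 × 2.4×10⁻⁴ × 0.8 = 0.04416 m
550 × 1.4×10⁻⁴ × 0.77 = 0.05929 m
780–1980 m: 1200 × 0.66×10⁻⁴ × 0.37 = 0.029304 m
Δh = 0.04416 + 0.05929 + 0.029304 = 0.132754 m

133 mm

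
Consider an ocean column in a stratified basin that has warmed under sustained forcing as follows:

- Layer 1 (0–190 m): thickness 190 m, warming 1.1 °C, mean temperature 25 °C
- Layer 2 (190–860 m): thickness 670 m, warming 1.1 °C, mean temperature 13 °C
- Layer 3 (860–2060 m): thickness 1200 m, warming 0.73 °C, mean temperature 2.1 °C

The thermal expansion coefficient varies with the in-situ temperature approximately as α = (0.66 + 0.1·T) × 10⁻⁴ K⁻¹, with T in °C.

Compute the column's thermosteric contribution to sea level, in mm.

290 mm of thermosteric rise

Layer 1: α = (0.66 + 0.1×25)×10⁻⁴ = 3.16×10⁻⁴ K⁻¹
Layer 2: α = (0.66 + 0.1×13)×10⁻⁴ = 1.96×10⁻⁴ K⁻¹
Layer 3: α = (0.66 + 0.1×2.1)×10⁻⁴ = 0.87×10⁻⁴ K⁻¹
0–190 m: 3.16×10⁻⁴ × 190 × 1.1 = 0.066044 m
190–860 m: 1.96×10⁻⁴ × 1.1 × 670 = 0.144452 m
Layer 3: 1200 × 0.87×10⁻⁴ × 0.73 = 0.076212 m
Δh = 0.066044 + 0.144452 + 0.076212 = 0.286708 m ≈ 290 mm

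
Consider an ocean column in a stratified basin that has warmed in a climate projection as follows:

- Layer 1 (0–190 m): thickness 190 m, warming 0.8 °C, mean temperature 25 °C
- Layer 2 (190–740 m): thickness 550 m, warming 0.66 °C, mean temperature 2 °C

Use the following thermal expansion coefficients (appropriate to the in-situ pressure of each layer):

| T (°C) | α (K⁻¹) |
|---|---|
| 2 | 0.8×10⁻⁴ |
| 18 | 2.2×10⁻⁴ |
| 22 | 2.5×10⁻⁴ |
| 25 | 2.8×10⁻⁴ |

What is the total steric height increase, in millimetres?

Layer 1 at 25 °C → α = 2.8×10⁻⁴ K⁻¹
Layer 2 at 2 °C → α = 0.8×10⁻⁴ K⁻¹
0–190 m: 2.8×10⁻⁴ × 0.8 × 190 = 0.04256 m
190–740 m: 0.66 × 550 × 0.8×10⁻⁴ = 0.02904 m
Δh = 0.04256 + 0.02904 = 0.07160 m ≈ 71.6 mm

71.6 mm of thermosteric rise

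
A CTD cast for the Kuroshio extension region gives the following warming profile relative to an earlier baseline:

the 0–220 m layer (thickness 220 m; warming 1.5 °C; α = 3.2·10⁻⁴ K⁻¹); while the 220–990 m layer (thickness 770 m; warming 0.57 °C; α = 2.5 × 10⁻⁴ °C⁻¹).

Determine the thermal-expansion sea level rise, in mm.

about 215 mm

0–220 m: 220 × 1.5 × 3.2×10⁻⁴ = 0.10560 m
Layer 2: 2.5×10⁻⁴ × 770 × 0.57 = 0.109725 m
Δh = 0.10560 + 0.109725 = 0.215325 m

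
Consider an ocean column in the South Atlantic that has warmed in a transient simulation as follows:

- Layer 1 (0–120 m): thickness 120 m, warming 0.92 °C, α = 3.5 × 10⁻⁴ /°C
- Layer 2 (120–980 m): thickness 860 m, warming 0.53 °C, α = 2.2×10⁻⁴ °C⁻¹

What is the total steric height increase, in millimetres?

Δh ≈ 140 mm

3.5×10⁻⁴ × 0.92 × 120 = 0.03864 m
Layer 2: 2.2×10⁻⁴ × 0.53 × 860 = 0.100276 m
Δh = 0.03864 + 0.100276 = 0.138916 m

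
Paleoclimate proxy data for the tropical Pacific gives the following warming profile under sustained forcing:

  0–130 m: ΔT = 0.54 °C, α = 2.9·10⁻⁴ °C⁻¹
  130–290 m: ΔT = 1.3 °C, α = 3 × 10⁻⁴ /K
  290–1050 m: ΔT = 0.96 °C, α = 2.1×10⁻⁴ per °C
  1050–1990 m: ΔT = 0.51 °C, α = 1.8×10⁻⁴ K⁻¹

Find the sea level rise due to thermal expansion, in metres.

Δh = 0.322 m

0–130 m: 2.9×10⁻⁴ × 130 × 0.54 = 0.020358 m
130–290 m: 160 × 3×10⁻⁴ × 1.3 = 0.06240 m
760 × 2.1×10⁻⁴ × 0.96 = 0.153216 m
1050–1990 m: 940 × 0.51 × 1.8×10⁻⁴ = 0.086292 m
Δh = 0.020358 + 0.06240 + 0.153216 + 0.086292 = 0.322266 m ≈ 0.322 m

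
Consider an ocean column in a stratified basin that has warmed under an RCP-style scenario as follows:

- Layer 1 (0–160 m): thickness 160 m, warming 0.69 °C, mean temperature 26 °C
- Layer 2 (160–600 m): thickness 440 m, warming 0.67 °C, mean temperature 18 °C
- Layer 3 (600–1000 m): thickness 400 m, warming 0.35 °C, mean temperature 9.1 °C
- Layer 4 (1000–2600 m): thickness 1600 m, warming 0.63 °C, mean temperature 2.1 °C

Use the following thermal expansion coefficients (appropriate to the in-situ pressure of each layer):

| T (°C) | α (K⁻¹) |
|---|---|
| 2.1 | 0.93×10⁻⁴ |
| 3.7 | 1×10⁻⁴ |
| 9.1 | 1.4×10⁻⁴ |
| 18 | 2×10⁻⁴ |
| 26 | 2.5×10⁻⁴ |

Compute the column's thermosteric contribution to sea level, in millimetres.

Δh ≈ 200 mm

Layer 1 at 26 °C → α = 2.5×10⁻⁴ K⁻¹
Layer 2 at 18 °C → α = 2×10⁻⁴ K⁻¹
Layer 3 at 9.1 °C → α = 1.4×10⁻⁴ K⁻¹
Layer 4 at 2.1 °C → α = 0.93×10⁻⁴ K⁻¹
Layer 1: 160 × 2.5×10⁻⁴ × 0.69 = 0.02760 m
160–600 m: 2×10⁻⁴ × 0.67 × 440 = 0.05896 m
0.35 × 400 × 1.4×10⁻⁴ = 0.01960 m
1000–2600 m: 1600 × 0.93×10⁻⁴ × 0.63 = 0.093744 m
Δh = 0.02760 + 0.05896 + 0.01960 + 0.093744 = 0.199904 m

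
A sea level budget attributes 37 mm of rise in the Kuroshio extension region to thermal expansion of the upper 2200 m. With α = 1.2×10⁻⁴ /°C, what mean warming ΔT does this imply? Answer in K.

about 0.140 K

ΔT = Δh/(αH) = 0.037 / (1.2×10⁻⁴ × 2200) ≈ 0.1402 K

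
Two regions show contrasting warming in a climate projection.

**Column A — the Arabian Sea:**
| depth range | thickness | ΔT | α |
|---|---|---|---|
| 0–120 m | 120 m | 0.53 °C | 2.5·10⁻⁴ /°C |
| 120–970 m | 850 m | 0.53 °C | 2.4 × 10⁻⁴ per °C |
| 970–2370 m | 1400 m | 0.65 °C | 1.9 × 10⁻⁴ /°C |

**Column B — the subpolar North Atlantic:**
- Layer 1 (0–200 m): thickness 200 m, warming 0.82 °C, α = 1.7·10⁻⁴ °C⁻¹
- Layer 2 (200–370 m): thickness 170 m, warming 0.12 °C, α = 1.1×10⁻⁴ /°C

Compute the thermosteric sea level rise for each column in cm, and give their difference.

A 0–120 m: 0.53 × 2.5×10⁻⁴ × 120 = 0.01590 m
A Layer 2: 2.4×10⁻⁴ × 0.53 × 850 = 0.10812 m
A 1.9×10⁻⁴ × 1400 × 0.65 = 0.17290 m
A total: 0.29692 m
B 0.82 × 1.7×10⁻⁴ × 200 = 0.02788 m
B Layer 2: 1.1×10⁻⁴ × 0.12 × 170 = 0.002244 m
B total: 0.030124 m
Difference: 0.29692 − 0.030124 = 0.266796 m

Δh_A ≈ 30 cm, Δh_B ≈ 3.0 cm; difference ≈ 27 cm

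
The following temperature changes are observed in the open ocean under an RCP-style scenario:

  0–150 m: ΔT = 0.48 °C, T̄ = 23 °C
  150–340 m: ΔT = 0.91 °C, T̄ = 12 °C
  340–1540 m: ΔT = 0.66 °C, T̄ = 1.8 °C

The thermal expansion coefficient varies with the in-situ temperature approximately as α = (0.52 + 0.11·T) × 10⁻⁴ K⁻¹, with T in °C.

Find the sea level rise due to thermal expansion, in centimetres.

11.1 cm

Layer 1: α = (0.52 + 0.11×23)×10⁻⁴ = 3.05×10⁻⁴ K⁻¹
Layer 2: α = (0.52 + 0.11×12)×10⁻⁴ = 1.84×10⁻⁴ K⁻¹
Layer 3: α = (0.52 + 0.11×1.8)×10⁻⁴ = 0.718×10⁻⁴ K⁻¹
3.05×10⁻⁴ × 150 × 0.48 = 0.02196 m
Layer 2: 1.84×10⁻⁴ × 0.91 × 190 = 0.0318136 m
Layer 3: 0.718×10⁻⁴ × 0.66 × 1200 = 0.0568656 m
Δh = 0.02196 + 0.0318136 + 0.0568656 = 0.1106392 m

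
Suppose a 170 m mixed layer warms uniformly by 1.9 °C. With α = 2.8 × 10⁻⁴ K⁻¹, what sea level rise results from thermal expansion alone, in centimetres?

Δh = αΔT·H = 2.8×10⁻⁴ × 1.9 × 170 = 0.09044 m

9.0 cm of thermosteric rise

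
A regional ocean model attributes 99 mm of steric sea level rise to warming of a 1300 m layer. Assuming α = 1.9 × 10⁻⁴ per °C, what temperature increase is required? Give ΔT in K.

ΔT = Δh/(αH) = 0.099 / (1.9×10⁻⁴ × 1300) ≈ 0.4008 K

about 0.401 K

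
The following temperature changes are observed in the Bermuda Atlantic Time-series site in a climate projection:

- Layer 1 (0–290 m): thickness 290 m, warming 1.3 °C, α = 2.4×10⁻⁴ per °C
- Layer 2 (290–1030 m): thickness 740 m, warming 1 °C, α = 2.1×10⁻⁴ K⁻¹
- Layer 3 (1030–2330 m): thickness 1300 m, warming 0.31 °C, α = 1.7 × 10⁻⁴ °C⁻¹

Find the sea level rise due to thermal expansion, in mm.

314 mm

0–290 m: 1.3 × 2.4×10⁻⁴ × 290 = 0.09048 m
290–1030 m: 1 × 2.1×10⁻⁴ × 740 = 0.15540 m
Layer 3: 1300 × 0.31 × 1.7×10⁻⁴ = 0.06851 m
Δh = 0.09048 + 0.15540 + 0.06851 = 0.31439 m ≈ 314 mm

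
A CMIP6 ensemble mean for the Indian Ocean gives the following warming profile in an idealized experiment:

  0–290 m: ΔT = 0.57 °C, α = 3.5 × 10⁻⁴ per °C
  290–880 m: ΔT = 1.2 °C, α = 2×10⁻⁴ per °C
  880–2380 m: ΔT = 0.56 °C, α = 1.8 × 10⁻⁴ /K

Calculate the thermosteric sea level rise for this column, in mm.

about 351 mm

Layer 1: 0.57 × 3.5×10⁻⁴ × 290 = 0.057855 m
290–880 m: 2×10⁻⁴ × 590 × 1.2 = 0.14160 m
880–2380 m: 1500 × 1.8×10⁻⁴ × 0.56 = 0.15120 m
Δh = 0.057855 + 0.14160 + 0.15120 = 0.350655 m ≈ 351 mm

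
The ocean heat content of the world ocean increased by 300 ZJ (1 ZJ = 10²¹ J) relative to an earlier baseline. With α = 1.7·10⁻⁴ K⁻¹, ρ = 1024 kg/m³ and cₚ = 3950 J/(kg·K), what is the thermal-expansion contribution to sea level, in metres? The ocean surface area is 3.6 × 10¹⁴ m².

Δh = 0.035 m

Per unit area: Q = 300×10²¹ / (3.6×10¹⁴) ≈ 8.333×10⁸ J/m²
Δh = αQ/(ρcₚ) = 1.7×10⁻⁴ × 8.333×10⁸ / (1024 × 3950) ≈ 0.035023 m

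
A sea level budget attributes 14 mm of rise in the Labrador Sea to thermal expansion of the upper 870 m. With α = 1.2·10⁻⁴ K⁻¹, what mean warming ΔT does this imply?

ΔT ≈ 0.13 °C

ΔT = Δh/(αH) = 0.014 / (1.2×10⁻⁴ × 870) ≈ 0.1341 °C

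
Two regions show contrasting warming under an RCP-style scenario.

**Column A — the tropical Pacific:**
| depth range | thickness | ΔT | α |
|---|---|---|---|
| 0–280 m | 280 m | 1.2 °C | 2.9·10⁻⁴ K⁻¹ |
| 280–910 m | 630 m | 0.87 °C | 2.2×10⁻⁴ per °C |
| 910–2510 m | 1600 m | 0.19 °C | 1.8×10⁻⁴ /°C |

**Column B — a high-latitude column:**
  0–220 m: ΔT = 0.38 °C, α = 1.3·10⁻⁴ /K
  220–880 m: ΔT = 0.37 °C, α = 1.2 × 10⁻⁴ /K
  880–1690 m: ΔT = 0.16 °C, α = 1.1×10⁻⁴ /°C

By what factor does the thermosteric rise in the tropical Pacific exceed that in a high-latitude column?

A Layer 1: 1.2 × 2.9×10⁻⁴ × 280 = 0.09744 m
A Layer 2: 630 × 2.2×10⁻⁴ × 0.87 = 0.120582 m
A 910–2510 m: 1600 × 0.19 × 1.8×10⁻⁴ = 0.05472 m
A total: 0.272742 m
B 0–220 m: 220 × 0.38 × 1.3×10⁻⁴ = 0.010868 m
B 0.37 × 1.2×10⁻⁴ × 660 = 0.029304 m
B 880–1690 m: 1.1×10⁻⁴ × 810 × 0.16 = 0.014256 m
B total: 0.054428 m
Ratio: 0.272742 / 0.054428 ≈ 5.011

≈ 5.0×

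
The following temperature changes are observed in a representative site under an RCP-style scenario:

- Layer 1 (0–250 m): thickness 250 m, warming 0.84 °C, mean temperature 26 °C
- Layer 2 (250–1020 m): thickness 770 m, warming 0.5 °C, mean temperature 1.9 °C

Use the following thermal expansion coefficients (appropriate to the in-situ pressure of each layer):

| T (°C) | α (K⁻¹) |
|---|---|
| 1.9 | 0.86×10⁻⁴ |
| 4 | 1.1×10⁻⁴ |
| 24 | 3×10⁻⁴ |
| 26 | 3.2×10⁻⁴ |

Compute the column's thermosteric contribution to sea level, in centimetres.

10.0 cm

Layer 1 at 26 °C → α = 3.2×10⁻⁴ K⁻¹
Layer 2 at 1.9 °C → α = 0.86×10⁻⁴ K⁻¹
3.2×10⁻⁴ × 250 × 0.84 = 0.06720 m
0.86×10⁻⁴ × 770 × 0.5 = 0.03311 m
Δh = 0.06720 + 0.03311 = 0.10031 m ≈ 10.0 cm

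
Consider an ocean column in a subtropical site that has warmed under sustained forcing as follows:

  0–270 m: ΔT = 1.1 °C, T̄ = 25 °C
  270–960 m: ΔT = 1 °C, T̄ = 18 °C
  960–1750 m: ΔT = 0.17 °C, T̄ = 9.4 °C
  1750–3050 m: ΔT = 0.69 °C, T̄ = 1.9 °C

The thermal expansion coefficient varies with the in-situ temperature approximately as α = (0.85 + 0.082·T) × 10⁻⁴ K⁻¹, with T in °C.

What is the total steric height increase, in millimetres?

Layer 1: α = (0.85 + 0.082×25)×10⁻⁴ = 2.9×10⁻⁴ K⁻¹
Layer 2: α = (0.85 + 0.082×18)×10⁻⁴ = 2.326×10⁻⁴ K⁻¹
Layer 3: α = (0.85 + 0.082×9.4)×10⁻⁴ = 1.6208×10⁻⁴ K⁻¹
Layer 4: α = (0.85 + 0.082×1.9)×10⁻⁴ = 1.0058×10⁻⁴ K⁻¹
Layer 1: 270 × 1.1 × 2.9×10⁻⁴ = 0.08613 m
Layer 2: 1 × 2.326×10⁻⁴ × 690 = 0.160494 m
Layer 3: 1.6208×10⁻⁴ × 790 × 0.17 = 0.021767344 m
1750–3050 m: 1300 × 1.0058×10⁻⁴ × 0.69 = 0.09022026 m
Δh = 0.08613 + 0.160494 + 0.021767344 + 0.09022026 = 0.358611604 m ≈ 359 mm

359 mm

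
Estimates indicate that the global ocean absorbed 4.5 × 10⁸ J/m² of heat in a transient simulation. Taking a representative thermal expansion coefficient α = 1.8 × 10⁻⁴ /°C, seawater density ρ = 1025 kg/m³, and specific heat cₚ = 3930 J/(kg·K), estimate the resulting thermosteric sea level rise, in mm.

Δh ≈ 20 mm

Δh = αQ/(ρcₚ) = 1.8×10⁻⁴ × 4.5×10⁸ / (1025 × 3930) ≈ 0.020108 m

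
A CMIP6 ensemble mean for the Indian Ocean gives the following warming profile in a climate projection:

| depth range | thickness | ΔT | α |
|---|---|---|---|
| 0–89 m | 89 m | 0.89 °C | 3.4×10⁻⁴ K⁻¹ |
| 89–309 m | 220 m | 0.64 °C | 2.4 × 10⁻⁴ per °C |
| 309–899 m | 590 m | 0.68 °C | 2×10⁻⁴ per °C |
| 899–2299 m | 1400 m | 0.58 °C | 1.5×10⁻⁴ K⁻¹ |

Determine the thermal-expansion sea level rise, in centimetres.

0–89 m: 0.89 × 89 × 3.4×10⁻⁴ = 0.0269314 m
89–309 m: 2.4×10⁻⁴ × 220 × 0.64 = 0.033792 m
Layer 3: 2×10⁻⁴ × 590 × 0.68 = 0.08024 m
899–2299 m: 1400 × 1.5×10⁻⁴ × 0.58 = 0.12180 m
Δh = 0.0269314 + 0.033792 + 0.08024 + 0.12180 = 0.2627634 m

26 cm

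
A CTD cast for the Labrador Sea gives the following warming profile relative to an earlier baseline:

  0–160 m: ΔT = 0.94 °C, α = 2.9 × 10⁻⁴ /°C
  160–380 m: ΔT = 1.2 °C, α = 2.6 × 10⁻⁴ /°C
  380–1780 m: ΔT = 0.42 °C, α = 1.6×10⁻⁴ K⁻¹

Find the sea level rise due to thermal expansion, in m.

0.21 m

0–160 m: 160 × 2.9×10⁻⁴ × 0.94 = 0.043616 m
160–380 m: 2.6×10⁻⁴ × 220 × 1.2 = 0.06864 m
Layer 3: 1400 × 1.6×10⁻⁴ × 0.42 = 0.09408 m
Δh = 0.043616 + 0.06864 + 0.09408 = 0.206336 m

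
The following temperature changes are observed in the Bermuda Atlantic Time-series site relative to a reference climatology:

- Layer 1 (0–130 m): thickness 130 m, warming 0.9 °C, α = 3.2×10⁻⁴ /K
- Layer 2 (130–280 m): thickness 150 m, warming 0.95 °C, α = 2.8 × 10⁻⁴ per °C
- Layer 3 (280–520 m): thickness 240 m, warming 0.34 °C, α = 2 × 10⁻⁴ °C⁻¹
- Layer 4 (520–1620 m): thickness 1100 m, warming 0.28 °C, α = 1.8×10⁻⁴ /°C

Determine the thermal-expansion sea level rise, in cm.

Δh = 14.9 cm

0–130 m: 130 × 0.9 × 3.2×10⁻⁴ = 0.03744 m
130–280 m: 0.95 × 150 × 2.8×10⁻⁴ = 0.03990 m
280–520 m: 2×10⁻⁴ × 240 × 0.34 = 0.01632 m
Layer 4: 0.28 × 1.8×10⁻⁴ × 1100 = 0.05544 m
Δh = 0.03744 + 0.03990 + 0.01632 + 0.05544 = 0.14910 m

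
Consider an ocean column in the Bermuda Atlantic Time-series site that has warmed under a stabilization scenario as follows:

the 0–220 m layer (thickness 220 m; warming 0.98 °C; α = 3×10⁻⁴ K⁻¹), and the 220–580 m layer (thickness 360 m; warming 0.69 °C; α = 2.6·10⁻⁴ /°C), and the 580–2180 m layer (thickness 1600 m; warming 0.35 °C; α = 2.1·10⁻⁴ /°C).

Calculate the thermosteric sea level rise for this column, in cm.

0.98 × 220 × 3×10⁻⁴ = 0.06468 m
Layer 2: 360 × 2.6×10⁻⁴ × 0.69 = 0.064584 m
2.1×10⁻⁴ × 1600 × 0.35 = 0.11760 m
Δh = 0.06468 + 0.064584 + 0.11760 = 0.246864 m

Δh ≈ 24.7 cm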